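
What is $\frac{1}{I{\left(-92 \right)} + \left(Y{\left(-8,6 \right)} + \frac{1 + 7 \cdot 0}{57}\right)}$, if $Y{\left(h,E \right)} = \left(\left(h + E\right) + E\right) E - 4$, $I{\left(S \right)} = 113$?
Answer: $\frac{57}{7582} \approx 0.0075178$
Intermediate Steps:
$Y{\left(h,E \right)} = -4 + E \left(h + 2 E\right)$ ($Y{\left(h,E \right)} = \left(\left(E + h\right) + E\right) E - 4 = \left(h + 2 E\right) E - 4 = E \left(h + 2 E\right) - 4 = -4 + E \left(h + 2 E\right)$)
$\frac{1}{I{\left(-92 \right)} + \left(Y{\left(-8,6 \right)} + \frac{1 + 7 \cdot 0}{57}\right)} = \frac{1}{113 + \left(\left(-4 + 2 \cdot 6^{2} + 6 \left(-8\right)\right) + \frac{1 + 7 \cdot 0}{57}\right)} = \frac{1}{113 + \left(\left(-4 + 2 \cdot 36 - 48\right) + \left(1 + 0\right) \frac{1}{57}\right)} = \frac{1}{113 + \left(\left(-4 + 72 - 48\right) + 1 \cdot \frac{1}{57}\right)} = \frac{1}{113 + \left(20 + \frac{1}{57}\right)} = \frac{1}{113 + \frac{1141}{57}} = \frac{1}{\frac{7582}{57}} = \frac{57}{7582}$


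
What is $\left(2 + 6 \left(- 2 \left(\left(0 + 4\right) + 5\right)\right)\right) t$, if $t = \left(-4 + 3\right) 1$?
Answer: $106$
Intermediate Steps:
$t = -1$ ($t = \left(-1\right) 1 = -1$)
$\left(2 + 6 \left(- 2 \left(\left(0 + 4\right) + 5\right)\right)\right) t = \left(2 + 6 \left(- 2 \left(\left(0 + 4\right) + 5\right)\right)\right) \left(-1\right) = \left(2 + 6 \left(- 2 \left(4 + 5\right)\right)\right) \left(-1\right) = \left(2 + 6 \left(\left(-2\right) 9\right)\right) \left(-1\right) = \left(2 + 6 \left(-18\right)\right) \left(-1\right) = \left(2 - 108\right) \left(-1\right) = \left(-106\right) \left(-1\right) = 106$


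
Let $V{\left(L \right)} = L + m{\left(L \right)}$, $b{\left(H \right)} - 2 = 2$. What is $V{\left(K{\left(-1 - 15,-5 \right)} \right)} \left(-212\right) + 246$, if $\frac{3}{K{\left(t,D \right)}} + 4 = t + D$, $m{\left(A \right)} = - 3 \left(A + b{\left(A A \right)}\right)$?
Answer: $\frac{68478}{25} \approx 2739.1$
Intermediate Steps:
$b{\left(H \right)} = 4$ ($b{\left(H \right)} = 2 + 2 = 4$)
$m{\left(A \right)} = -12 - 3 A$ ($m{\left(A \right)} = - 3 \left(A + 4\right) = - 3 \left(4 + A\right) = -12 - 3 A$)
$K{\left(t,D \right)} = \frac{3}{-4 + D + t}$ ($K{\left(t,D \right)} = \frac{3}{-4 + \left(t + D\right)} = \frac{3}{-4 + \left(D + t\right)} = \frac{3}{-4 + D + t}$)
$V{\left(L \right)} = -12 - 2 L$ ($V{\left(L \right)} = L - \left(12 + 3 L\right) = -12 - 2 L$)
$V{\left(K{\left(-1 - 15,-5 \right)} \right)} \left(-212\right) + 246 = \left(-12 - 2 \frac{3}{-4 - 5 - 16}\right) \left(-212\right) + 246 = \left(-12 - 2 \frac{3}{-25}\right) \left(-212\right) + 246 = \left(-12 - 2 \cdot 3 \left(- \frac{1}{25}\right)\right) \left(-212\right) + 246 = \left(-12 - - \frac{6}{25}\right) \left(-212\right) + 246 = \left(-12 + \frac{6}{25}\right) \left(-212\right) + 246 = \left(- \frac{294}{25}\right) \left(-212\right) + 246 = \frac{62328}{25} + 246 = \frac{68478}{25}$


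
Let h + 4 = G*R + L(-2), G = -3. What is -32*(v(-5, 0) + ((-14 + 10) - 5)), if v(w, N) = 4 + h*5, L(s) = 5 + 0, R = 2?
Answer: 960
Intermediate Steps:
L(s) = 5
h = -5 (h = -4 + (-3*2 + 5) = -4 + (-6 + 5) = -4 - 1 = -5)
v(w, N) = -21 (v(w, N) = 4 - 5*5 = 4 - 25 = -21)
-32*(v(-5, 0) + ((-14 + 10) - 5)) = -32*(-21 + ((-14 + 10) - 5)) = -32*(-21 + (-4 - 5)) = -32*(-21 - 9) = -32*(-30) = 960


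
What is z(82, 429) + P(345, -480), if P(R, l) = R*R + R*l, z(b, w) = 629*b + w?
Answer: 5432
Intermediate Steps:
z(b, w) = w + 629*b
P(R, l) = R**2 + R*l
z(82, 429) + P(345, -480) = (429 + 629*82) + 345*(345 - 480) = (429 + 51578) + 345*(-135) = 52007 - 46575 = 5432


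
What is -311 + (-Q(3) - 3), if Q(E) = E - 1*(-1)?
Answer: -318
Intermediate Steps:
Q(E) = 1 + E (Q(E) = E + 1 = 1 + E)
-311 + (-Q(3) - 3) = -311 + (-(1 + 3) - 3) = -311 + (-1*4 - 3) = -311 + (-4 - 3) = -311 - 7 = -318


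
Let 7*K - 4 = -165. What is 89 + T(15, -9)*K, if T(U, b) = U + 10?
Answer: -486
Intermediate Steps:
T(U, b) = 10 + U
K = -23 (K = 4/7 + (⅐)*(-165) = 4/7 - 165/7 = -23)
89 + T(15, -9)*K = 89 + (10 + 15)*(-23) = 89 + 25*(-23) = 89 - 575 = -486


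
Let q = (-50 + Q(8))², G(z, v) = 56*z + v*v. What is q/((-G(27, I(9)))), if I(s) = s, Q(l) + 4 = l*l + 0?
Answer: -100/1593 ≈ -0.062775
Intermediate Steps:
Q(l) = -4 + l² (Q(l) = -4 + (l*l + 0) = -4 + (l² + 0) = -4 + l²)
G(z, v) = v² + 56*z (G(z, v) = 56*z + v² = v² + 56*z)
q = 100 (q = (-50 + (-4 + 8²))² = (-50 + (-4 + 64))² = (-50 + 60)² = 10² = 100)
q/((-G(27, I(9)))) = 100/((-(9² + 56*27))) = 100/((-(81 + 1512))) = 100/((-1*1593)) = 100/(-1593) = 100*(-1/1593) = -100/1593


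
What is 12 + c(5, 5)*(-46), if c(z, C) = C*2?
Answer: -448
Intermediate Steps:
c(z, C) = 2*C
12 + c(5, 5)*(-46) = 12 + (2*5)*(-46) = 12 + 10*(-46) = 12 - 460 = -448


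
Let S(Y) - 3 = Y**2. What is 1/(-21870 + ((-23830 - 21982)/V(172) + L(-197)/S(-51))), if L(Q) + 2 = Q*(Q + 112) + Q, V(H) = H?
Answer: -55986/1238969887 ≈ -4.5188e-5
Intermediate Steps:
L(Q) = -2 + Q + Q*(112 + Q) (L(Q) = -2 + (Q*(Q + 112) + Q) = -2 + (Q*(112 + Q) + Q) = -2 + (Q + Q*(112 + Q)) = -2 + Q + Q*(112 + Q))
S(Y) = 3 + Y**2
1/(-21870 + ((-23830 - 21982)/V(172) + L(-197)/S(-51))) = 1/(-21870 + ((-23830 - 21982)/172 + (-2 + (-197)**2 + 113*(-197))/(3 + (-51)**2))) = 1/(-21870 + (-45812*1/172 + (-2 + 38809 - 22261)/(3 + 2601))) = 1/(-21870 + (-11453/43 + 16546/2604)) = 1/(-21870 + (-11453/43 + 16546*(1/2604))) = 1/(-21870 + (-11453/43 + 8273/1302)) = 1/(-21870 - 14556067/55986) = 1/(-1238969887/55986) = -55986/1238969887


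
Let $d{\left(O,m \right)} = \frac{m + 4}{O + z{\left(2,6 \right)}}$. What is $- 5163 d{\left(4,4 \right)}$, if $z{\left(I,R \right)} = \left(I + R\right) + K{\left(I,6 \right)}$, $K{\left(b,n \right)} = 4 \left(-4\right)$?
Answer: $10326$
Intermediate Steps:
$K{\left(b,n \right)} = -16$
$z{\left(I,R \right)} = -16 + I + R$ ($z{\left(I,R \right)} = \left(I + R\right) - 16 = -16 + I + R$)
$d{\left(O,m \right)} = \frac{4 + m}{-8 + O}$ ($d{\left(O,m \right)} = \frac{m + 4}{O + \left(-16 + 2 + 6\right)} = \frac{4 + m}{O - 8} = \frac{4 + m}{-8 + O}$)
$- 5163 d{\left(4,4 \right)} = - 5163 \frac{4 + 4}{-8 + 4} = - 5163 \frac{1}{-4} \cdot 8 = - 5163 \left(\left(- \frac{1}{4}\right) 8\right) = \left(-5163\right) \left(-2\right) = 10326$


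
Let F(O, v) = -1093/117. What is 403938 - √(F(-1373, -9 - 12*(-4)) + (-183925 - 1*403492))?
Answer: 403938 - I*√893475466/39 ≈ 4.0394e+5 - 766.44*I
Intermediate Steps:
F(O, v) = -1093/117 (F(O, v) = -1093*1/117 = -1093/117)
403938 - √(F(-1373, -9 - 12*(-4)) + (-183925 - 1*403492)) = 403938 - √(-1093/117 + (-183925 - 1*403492)) = 403938 - √(-1093/117 + (-183925 - 403492)) = 403938 - √(-1093/117 - 587417) = 403938 - √(-68728882/117) = 403938 - I*√893475466/39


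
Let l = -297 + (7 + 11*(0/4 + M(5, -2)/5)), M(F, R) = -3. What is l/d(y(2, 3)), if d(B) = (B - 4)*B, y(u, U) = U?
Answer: 1483/15 ≈ 98.867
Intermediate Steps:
d(B) = B*(-4 + B) (d(B) = (-4 + B)*B = B*(-4 + B))
l = -1483/5 (l = -297 + (7 + 11*(0/4 - 3/5)) = -297 + (7 + 11*(0*(¼) - 3*⅕)) = -297 + (7 + 11*(0 - ⅗)) = -297 + (7 + 11*(-⅗)) = -297 + (7 - 33/5) = -297 + ⅖ = -1483/5 ≈ -296.60)
l/d(y(2, 3)) = -1483*1/(3*(-4 + 3))/5 = -1483/(5*(3*(-1))) = -1483/5/(-3) = -1483/5*(-⅓) = 1483/15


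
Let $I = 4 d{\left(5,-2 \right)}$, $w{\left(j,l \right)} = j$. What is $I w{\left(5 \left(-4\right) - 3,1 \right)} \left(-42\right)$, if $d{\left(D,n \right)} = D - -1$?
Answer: $23184$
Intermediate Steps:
$d{\left(D,n \right)} = 1 + D$ ($d{\left(D,n \right)} = D + 1 = 1 + D$)
$I = 24$ ($I = 4 \left(1 + 5\right) = 4 \cdot 6 = 24$)
$I w{\left(5 \left(-4\right) - 3,1 \right)} \left(-42\right) = 24 \left(5 \left(-4\right) - 3\right) \left(-42\right) = 24 \left(-20 - 3\right) \left(-42\right) = 24 \left(-23\right) \left(-42\right) = \left(-552\right) \left(-42\right) = 23184$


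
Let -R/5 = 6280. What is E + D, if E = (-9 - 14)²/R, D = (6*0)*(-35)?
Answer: -529/31400 ≈ -0.016847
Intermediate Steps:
R = -31400 (R = -5*6280 = -31400)
D = 0 (D = 0*(-35) = 0)
E = -529/31400 (E = (-9 - 14)²/(-31400) = (-23)²*(-1/31400) = 529*(-1/31400) = -529/31400 ≈ -0.016847)
E + D = -529/31400 + 0 = -529/31400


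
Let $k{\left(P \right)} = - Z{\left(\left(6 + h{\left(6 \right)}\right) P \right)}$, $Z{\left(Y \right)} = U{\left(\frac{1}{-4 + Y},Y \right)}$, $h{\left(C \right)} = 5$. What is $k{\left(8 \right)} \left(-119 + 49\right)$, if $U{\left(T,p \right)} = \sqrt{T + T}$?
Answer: $\frac{5 \sqrt{42}}{3} \approx 10.801$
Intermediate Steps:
$U{\left(T,p \right)} = \sqrt{2} \sqrt{T}$ ($U{\left(T,p \right)} = \sqrt{2 T} = \sqrt{2} \sqrt{T}$)
$Z{\left(Y \right)} = \sqrt{2} \sqrt{\frac{1}{-4 + Y}}$
$k{\left(P \right)} = - \sqrt{2} \sqrt{\frac{1}{-4 + 11 P}}$ ($k{\left(P \right)} = - \sqrt{2} \sqrt{\frac{1}{-4 + \left(6 + 5\right) P}} = - \sqrt{2} \sqrt{\frac{1}{-4 + 11 P}}$)
$k{\left(8 \right)} \left(-119 + 49\right) = - \sqrt{2} \sqrt{\frac{1}{-4 + 11 \cdot 8}} \left(-119 + 49\right) = - \sqrt{2} \sqrt{\frac{1}{-4 + 88}} \left(-70\right) = - \sqrt{2} \sqrt{\frac{1}{84}} \left(-70\right) = - \frac{\sqrt{2}}{2 \sqrt{21}} \left(-70\right) = - \sqrt{2} \frac{\sqrt{21}}{42} \left(-70\right) = - \frac{\sqrt{42}}{42} \left(-70\right) = \frac{5 \sqrt{42}}{3}$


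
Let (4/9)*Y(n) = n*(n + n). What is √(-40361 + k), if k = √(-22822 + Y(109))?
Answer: √(-161444 + 2*√122570)/2 ≈ 200.46*I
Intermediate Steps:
Y(n) = 9*n²/2 (Y(n) = 9*(n*(n + n))/4 = 9*(n*(2*n))/4 = 9*(2*n²)/4 = 9*n²/2)
k = √122570/2 (k = √(-22822 + (9/2)*109²) = √(-22822 + (9/2)*11881) = √(-22822 + 106929/2) = √(61285/2) = √122570/2 ≈ 175.05)
√(-40361 + k) = √(-40361 + √122570/2)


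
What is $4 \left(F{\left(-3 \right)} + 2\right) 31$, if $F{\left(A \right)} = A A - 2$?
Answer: $1116$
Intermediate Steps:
$F{\left(A \right)} = -2 + A^{2}$ ($F{\left(A \right)} = A^{2} - 2 = -2 + A^{2}$)
$4 \left(F{\left(-3 \right)} + 2\right) 31 = 4 \left(\left(-2 + \left(-3\right)^{2}\right) + 2\right) 31 = 4 \left(\left(-2 + 9\right) + 2\right) 31 = 4 \left(7 + 2\right) 31 = 4 \cdot 9 \cdot 31 = 36 \cdot 31 = 1116$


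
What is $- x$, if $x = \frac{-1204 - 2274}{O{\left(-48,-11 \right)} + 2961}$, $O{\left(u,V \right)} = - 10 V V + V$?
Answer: $\frac{1739}{870} \approx 1.9988$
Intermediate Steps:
$O{\left(u,V \right)} = V - 10 V^{2}$ ($O{\left(u,V \right)} = - 10 V^{2} + V = V - 10 V^{2}$)
$x = - \frac{1739}{870}$ ($x = \frac{-1204 - 2274}{- 11 \left(1 - -110\right) + 2961} = - \frac{3478}{- 11 \left(1 + 110\right) + 2961} = - \frac{3478}{\left(-11\right) 111 + 2961} = - \frac{3478}{-1221 + 2961} = - \frac{3478}{1740} = \left(-3478\right) \frac{1}{1740} = - \frac{1739}{870} \approx -1.9988$)
$- x = \left(-1\right) \left(- \frac{1739}{870}\right) = \frac{1739}{870}$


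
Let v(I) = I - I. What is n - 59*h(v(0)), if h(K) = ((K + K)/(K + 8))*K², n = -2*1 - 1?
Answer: -3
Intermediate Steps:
v(I) = 0
n = -3 (n = -2 - 1 = -3)
h(K) = 2*K³/(8 + K) (h(K) = ((2*K)/(8 + K))*K² = (2*K/(8 + K))*K² = 2*K³/(8 + K))
n - 59*h(v(0)) = -3 - 118*0³/(8 + 0) = -3 - 118*0/8 = -3 - 59*0 = -3 + 0 = -3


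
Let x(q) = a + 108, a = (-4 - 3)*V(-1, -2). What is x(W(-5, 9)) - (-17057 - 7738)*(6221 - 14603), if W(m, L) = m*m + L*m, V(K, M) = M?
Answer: -207831568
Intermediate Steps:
W(m, L) = m² + L*m
a = 14 (a = (-4 - 3)*(-2) = -7*(-2) = 14)
x(q) = 122 (x(q) = 14 + 108 = 122)
x(W(-5, 9)) - (-17057 - 7738)*(6221 - 14603) = 122 - (-17057 - 7738)*(6221 - 14603) = 122 - (-24795)*(-8382) = 122 - 1*207831690 = 122 - 207831690 = -207831568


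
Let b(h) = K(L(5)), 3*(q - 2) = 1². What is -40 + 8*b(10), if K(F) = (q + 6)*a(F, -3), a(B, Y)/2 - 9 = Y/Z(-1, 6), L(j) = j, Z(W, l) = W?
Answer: 1560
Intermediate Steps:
q = 7/3 (q = 2 + (⅓)*1² = 2 + (⅓)*1 = 2 + ⅓ = 7/3 ≈ 2.3333)
a(B, Y) = 18 - 2*Y (a(B, Y) = 18 + 2*(Y/(-1)) = 18 + 2*(Y*(-1)) = 18 + 2*(-Y) = 18 - 2*Y)
K(F) = 200 (K(F) = (7/3 + 6)*(18 - 2*(-3)) = 25*(18 + 6)/3 = (25/3)*24 = 200)
b(h) = 200
-40 + 8*b(10) = -40 + 8*200 = -40 + 1600 = 1560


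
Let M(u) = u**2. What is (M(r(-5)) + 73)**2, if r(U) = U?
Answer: 9604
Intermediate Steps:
(M(r(-5)) + 73)**2 = ((-5)**2 + 73)**2 = (25 + 73)**2 = 98**2 = 9604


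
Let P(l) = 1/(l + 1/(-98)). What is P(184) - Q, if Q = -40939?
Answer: 738171207/18031 ≈ 40939.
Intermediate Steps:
P(l) = 1/(-1/98 + l) (P(l) = 1/(l - 1/98) = 1/(-1/98 + l))
P(184) - Q = 98/(-1 + 98*184) - 1*(-40939) = 98/(-1 + 18032) + 40939 = 98/18031 + 40939 = 738171207/18031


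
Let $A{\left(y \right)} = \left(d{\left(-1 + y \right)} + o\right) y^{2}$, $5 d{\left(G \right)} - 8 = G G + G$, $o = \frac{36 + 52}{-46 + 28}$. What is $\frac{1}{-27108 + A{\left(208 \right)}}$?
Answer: $\frac{45}{16757350124} \approx 2.6854 \cdot 10^{-9}$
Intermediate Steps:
$o = - \frac{44}{9}$ ($o = \frac{88}{-18} = 88 \left(- \frac{1}{18}\right) = - \frac{44}{9} \approx -4.8889$)
$d{\left(G \right)} = \frac{8}{5} + \frac{G}{5} + \frac{G^{2}}{5}$ ($d{\left(G \right)} = \frac{8}{5} + \frac{G G + G}{5} = \frac{8}{5} + \frac{G^{2} + G}{5} = \frac{8}{5} + \frac{G + G^{2}}{5} = \frac{8}{5} + \left(\frac{G}{5} + \frac{G^{2}}{5}\right) = \frac{8}{5} + \frac{G}{5} + \frac{G^{2}}{5}$)
$A{\left(y \right)} = y^{2} \left(- \frac{157}{45} + \frac{y}{5} + \frac{\left(-1 + y\right)^{2}}{5}\right)$ ($A{\left(y \right)} = \left(\left(\frac{8}{5} + \frac{-1 + y}{5} + \frac{\left(-1 + y\right)^{2}}{5}\right) - \frac{44}{9}\right) y^{2} = \left(\left(\frac{8}{5} + \left(- \frac{1}{5} + \frac{y}{5}\right) + \frac{\left(-1 + y\right)^{2}}{5}\right) - \frac{44}{9}\right) y^{2} = \left(\left(\frac{7}{5} + \frac{y}{5} + \frac{\left(-1 + y\right)^{2}}{5}\right) - \frac{44}{9}\right) y^{2} = \left(- \frac{157}{45} + \frac{y}{5} + \frac{\left(-1 + y\right)^{2}}{5}\right) y^{2} = y^{2} \left(- \frac{157}{45} + \frac{y}{5} + \frac{\left(-1 + y\right)^{2}}{5}\right)$)
$\frac{1}{-27108 + A{\left(208 \right)}} = \frac{1}{-27108 + \frac{208^{2} \left(-148 - 1872 + 9 \cdot 208^{2}\right)}{45}} = \frac{1}{-27108 + \frac{1}{45} \cdot 43264 \left(-148 - 1872 + 9 \cdot 43264\right)} = \frac{1}{-27108 + \frac{1}{45} \cdot 43264 \left(-148 - 1872 + 389376\right)} = \frac{1}{-27108 + \frac{1}{45} \cdot 43264 \cdot 387356} = \frac{1}{-27108 + \frac{16758569984}{45}} = \frac{1}{\frac{16757350124}{45}} = \frac{45}{16757350124}$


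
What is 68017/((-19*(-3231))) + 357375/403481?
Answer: 49382461052/24769295109 ≈ 1.9937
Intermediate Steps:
68017/((-19*(-3231))) + 357375/403481 = 68017/61389 + 357375*(1/403481) = 68017*(1/61389) + 357375/403481 = 68017/61389 + 357375/403481 = 49382461052/24769295109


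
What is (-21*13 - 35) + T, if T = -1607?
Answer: -1915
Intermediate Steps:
(-21*13 - 35) + T = (-21*13 - 35) - 1607 = (-273 - 35) - 1607 = -308 - 1607 = -1915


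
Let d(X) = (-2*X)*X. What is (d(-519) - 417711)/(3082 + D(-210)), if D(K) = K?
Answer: -956433/2872 ≈ -333.02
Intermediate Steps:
d(X) = -2*X²
(d(-519) - 417711)/(3082 + D(-210)) = (-2*(-519)² - 417711)/(3082 - 210) = (-2*269361 - 417711)/2872 = (-538722 - 417711)*(1/2872) = -956433*1/2872 = -956433/2872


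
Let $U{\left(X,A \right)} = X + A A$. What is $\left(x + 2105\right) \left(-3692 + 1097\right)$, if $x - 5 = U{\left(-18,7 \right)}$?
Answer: $-5555895$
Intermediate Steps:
$U{\left(X,A \right)} = X + A^{2}$
$x = 36$ ($x = 5 - \left(18 - 7^{2}\right) = 5 + \left(-18 + 49\right) = 5 + 31 = 36$)
$\left(x + 2105\right) \left(-3692 + 1097\right) = \left(36 + 2105\right) \left(-3692 + 1097\right) = 2141 \left(-2595\right) = -5555895$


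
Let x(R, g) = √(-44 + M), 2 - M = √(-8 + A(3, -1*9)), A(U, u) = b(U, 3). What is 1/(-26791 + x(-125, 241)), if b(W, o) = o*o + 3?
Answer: -26791/717757725 - 2*I*√11/717757725 ≈ -3.7326e-5 - 9.2416e-9*I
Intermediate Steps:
b(W, o) = 3 + o² (b(W, o) = o² + 3 = 3 + o²)
A(U, u) = 12 (A(U, u) = 3 + 3² = 3 + 9 = 12)
M = 0 (M = 2 - √(-8 + 12) = 2 - √4 = 2 - 1*2 = 2 - 2 = 0)
x(R, g) = 2*I*√11 (x(R, g) = √(-44 + 0) = √(-44) = 2*I*√11)
1/(-26791 + x(-125, 241)) = 1/(-26791 + 2*I*√11)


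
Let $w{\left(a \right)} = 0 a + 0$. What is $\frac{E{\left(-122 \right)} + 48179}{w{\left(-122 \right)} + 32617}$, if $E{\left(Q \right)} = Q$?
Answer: $\frac{249}{169} \approx 1.4734$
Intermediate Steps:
$w{\left(a \right)} = 0$ ($w{\left(a \right)} = 0 + 0 = 0$)
$\frac{E{\left(-122 \right)} + 48179}{w{\left(-122 \right)} + 32617} = \frac{-122 + 48179}{0 + 32617} = \frac{48057}{32617} = 48057 \cdot \frac{1}{32617} = \frac{249}{169}$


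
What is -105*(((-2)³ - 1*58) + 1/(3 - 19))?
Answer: 110985/16 ≈ 6936.6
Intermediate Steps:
-105*(((-2)³ - 1*58) + 1/(3 - 19)) = -105*((-8 - 58) + 1/(-16)) = -105*(-66 - 1/16) = -105*(-1057/16) = 110985/16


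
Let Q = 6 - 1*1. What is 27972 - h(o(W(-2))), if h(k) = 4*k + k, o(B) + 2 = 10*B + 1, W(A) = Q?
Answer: 27727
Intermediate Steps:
Q = 5 (Q = 6 - 1 = 5)
W(A) = 5
o(B) = -1 + 10*B (o(B) = -2 + (10*B + 1) = -2 + (1 + 10*B) = -1 + 10*B)
h(k) = 5*k
27972 - h(o(W(-2))) = 27972 - 5*(-1 + 10*5) = 27972 - 5*(-1 + 50) = 27972 - 5*49 = 27972 - 1*245 = 27972 - 245 = 27727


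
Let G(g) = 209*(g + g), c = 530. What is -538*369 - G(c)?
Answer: -420062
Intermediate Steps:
G(g) = 418*g (G(g) = 209*(2*g) = 418*g)
-538*369 - G(c) = -538*369 - 418*530 = -198522 - 1*221540 = -198522 - 221540 = -420062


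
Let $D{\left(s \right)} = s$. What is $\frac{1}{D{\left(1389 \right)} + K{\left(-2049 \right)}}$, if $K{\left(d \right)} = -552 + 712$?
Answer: $\frac{1}{1549} \approx 0.00064558$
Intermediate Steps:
$K{\left(d \right)} = 160$
$\frac{1}{D{\left(1389 \right)} + K{\left(-2049 \right)}} = \frac{1}{1389 + 160} = \frac{1}{1549}$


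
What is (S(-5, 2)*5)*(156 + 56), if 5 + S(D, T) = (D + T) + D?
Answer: -13780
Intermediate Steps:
S(D, T) = -5 + T + 2*D (S(D, T) = -5 + ((D + T) + D) = -5 + (T + 2*D) = -5 + T + 2*D)
(S(-5, 2)*5)*(156 + 56) = ((-5 + 2 + 2*(-5))*5)*(156 + 56) = ((-5 + 2 - 10)*5)*212 = -13*5*212 = -65*212 = -13780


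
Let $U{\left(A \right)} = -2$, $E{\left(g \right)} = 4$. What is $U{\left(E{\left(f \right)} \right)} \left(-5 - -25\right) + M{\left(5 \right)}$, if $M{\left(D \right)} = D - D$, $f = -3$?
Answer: $-40$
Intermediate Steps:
$M{\left(D \right)} = 0$
$U{\left(E{\left(f \right)} \right)} \left(-5 - -25\right) + M{\left(5 \right)} = - 2 \left(-5 - -25\right) + 0 = - 2 \left(-5 + 25\right) + 0 = \left(-2\right) 20 + 0 = -40 + 0 = -40$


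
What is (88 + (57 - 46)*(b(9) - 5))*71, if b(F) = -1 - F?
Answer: -5467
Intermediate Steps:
(88 + (57 - 46)*(b(9) - 5))*71 = (88 + (57 - 46)*((-1 - 1*9) - 5))*71 = (88 + 11*((-1 - 9) - 5))*71 = (88 + 11*(-10 - 5))*71 = (88 + 11*(-15))*71 = (88 - 165)*71 = -77*71 = -5467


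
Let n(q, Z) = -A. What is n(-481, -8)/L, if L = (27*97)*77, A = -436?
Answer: 436/201663 ≈ 0.0021620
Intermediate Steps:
L = 201663 (L = 2619*77 = 201663)
n(q, Z) = 436 (n(q, Z) = -1*(-436) = 436)
n(-481, -8)/L = 436/201663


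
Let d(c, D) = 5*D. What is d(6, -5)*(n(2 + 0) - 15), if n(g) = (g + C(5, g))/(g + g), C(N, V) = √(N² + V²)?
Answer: 725/2 - 25*√29/4 ≈ 328.84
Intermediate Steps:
n(g) = (g + √(25 + g²))/(2*g) (n(g) = (g + √(5² + g²))/(g + g) = (g + √(25 + g²))/((2*g)) = (g + √(25 + g²))*(1/(2*g)) = (g + √(25 + g²))/(2*g))
d(6, -5)*(n(2 + 0) - 15) = (5*(-5))*(((2 + 0) + √(25 + (2 + 0)²))/(2*(2 + 0)) - 15) = -25*((½)*(2 + √(25 + 2²))/2 - 15) = -25*((½)*(½)*(2 + √(25 + 4)) - 15) = -25*((½)*(½)*(2 + √29) - 15) = -25*((½ + √29/4) - 15) = -25*(-29/2 + √29/4) = 725/2 - 25*√29/4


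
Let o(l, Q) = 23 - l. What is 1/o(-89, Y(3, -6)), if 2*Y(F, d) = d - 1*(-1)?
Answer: 1/112 ≈ 0.0089286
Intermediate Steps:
Y(F, d) = 1/2 + d/2 (Y(F, d) = (d - 1*(-1))/2 = (d + 1)/2 = (1 + d)/2 = 1/2 + d/2)
1/o(-89, Y(3, -6)) = 1/(23 - 1*(-89)) = 1/(23 + 89) = 1/112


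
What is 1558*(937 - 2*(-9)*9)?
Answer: 1712242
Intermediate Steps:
1558*(937 - 2*(-9)*9) = 1558*(937 + 18*9) = 1558*(937 + 162) = 1558*1099 = 1712242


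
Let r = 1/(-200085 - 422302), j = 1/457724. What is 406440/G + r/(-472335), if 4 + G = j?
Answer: -10938071644631384280061/107647531448362455 ≈ -1.0161e+5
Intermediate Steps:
j = 1/457724 ≈ 2.1847e-6
G = -1830895/457724 (G = -4 + 1/457724 = -1830895/457724 ≈ -4.0000)
r = -1/622387 (r = 1/(-622387) = -1/622387 ≈ -1.6067e-6)
406440/G + r/(-472335) = 406440/(-1830895/457724) - 1/622387/(-472335) = 406440*(-457724/1830895) - 1/622387*(-1/472335) = -37207468512/366179 + 1/293975163645 = -10938071644631384280061/107647531448362455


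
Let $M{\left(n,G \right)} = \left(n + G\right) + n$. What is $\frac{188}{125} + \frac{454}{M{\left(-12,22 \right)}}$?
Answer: $- \frac{28187}{125} \approx -225.5$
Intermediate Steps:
$M{\left(n,G \right)} = G + 2 n$ ($M{\left(n,G \right)} = \left(G + n\right) + n = G + 2 n$)
$\frac{188}{125} + \frac{454}{M{\left(-12,22 \right)}} = \frac{188}{125} + \frac{454}{22 + 2 \left(-12\right)} = 188 \cdot \frac{1}{125} + \frac{454}{22 - 24} = \frac{188}{125} + \frac{454}{-2} = \frac{188}{125} + 454 \left(- \frac{1}{2}\right) = \frac{188}{125} - 227 = - \frac{28187}{125}$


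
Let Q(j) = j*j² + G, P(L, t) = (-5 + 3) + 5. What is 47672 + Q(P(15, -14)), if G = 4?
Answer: 47703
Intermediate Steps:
P(L, t) = 3 (P(L, t) = -2 + 5 = 3)
Q(j) = 4 + j³ (Q(j) = j*j² + 4 = j³ + 4 = 4 + j³)
47672 + Q(P(15, -14)) = 47672 + (4 + 3³) = 47672 + (4 + 27) = 47672 + 31 = 47703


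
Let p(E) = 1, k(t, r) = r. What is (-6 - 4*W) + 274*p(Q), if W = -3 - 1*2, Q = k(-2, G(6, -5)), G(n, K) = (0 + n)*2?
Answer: 288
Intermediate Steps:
G(n, K) = 2*n (G(n, K) = n*2 = 2*n)
Q = 12 (Q = 2*6 = 12)
W = -5 (W = -3 - 2 = -5)
(-6 - 4*W) + 274*p(Q) = (-6 - 4*(-5)) + 274*1 = (-6 + 20) + 274 = 14 + 274 = 288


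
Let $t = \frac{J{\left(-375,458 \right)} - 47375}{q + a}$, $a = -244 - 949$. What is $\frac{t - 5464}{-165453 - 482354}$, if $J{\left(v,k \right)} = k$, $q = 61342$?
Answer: $\frac{328701053}{38964943243} \approx 0.0084358$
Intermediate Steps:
$a = -1193$ ($a = -244 - 949 = -1193$)
$t = - \frac{46917}{60149}$ ($t = \frac{458 - 47375}{61342 - 1193} = - \frac{46917}{60149} \approx -0.78001$)
$\frac{t - 5464}{-165453 - 482354} = \frac{- \frac{46917}{60149} - 5464}{-165453 - 482354} = - \frac{328701053}{60149 \left(-647807\right)} = \left(- \frac{328701053}{60149}\right) \left(- \frac{1}{647807}\right) = \frac{328701053}{38964943243}$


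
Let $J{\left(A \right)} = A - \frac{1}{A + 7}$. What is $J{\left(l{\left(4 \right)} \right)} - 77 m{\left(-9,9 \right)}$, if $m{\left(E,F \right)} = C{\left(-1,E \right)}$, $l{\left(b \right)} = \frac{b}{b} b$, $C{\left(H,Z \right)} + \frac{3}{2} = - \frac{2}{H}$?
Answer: $- \frac{761}{22} \approx -34.591$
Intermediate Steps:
$C{\left(H,Z \right)} = - \frac{3}{2} - \frac{2}{H}$
$l{\left(b \right)} = b$ ($l{\left(b \right)} = 1 b = b$)
$m{\left(E,F \right)} = \frac{1}{2}$ ($m{\left(E,F \right)} = - \frac{3}{2} - \frac{2}{-1} = - \frac{3}{2} - -2 = - \frac{3}{2} + 2 = \frac{1}{2}$)
$J{\left(A \right)} = A - \frac{1}{7 + A}$
$J{\left(l{\left(4 \right)} \right)} - 77 m{\left(-9,9 \right)} = \frac{-1 + 4^{2} + 7 \cdot 4}{7 + 4} - \frac{77}{2} = \frac{-1 + 16 + 28}{11} - \frac{77}{2} = \frac{1}{11} \cdot 43 - \frac{77}{2} = \frac{43}{11} - \frac{77}{2} = - \frac{761}{22}$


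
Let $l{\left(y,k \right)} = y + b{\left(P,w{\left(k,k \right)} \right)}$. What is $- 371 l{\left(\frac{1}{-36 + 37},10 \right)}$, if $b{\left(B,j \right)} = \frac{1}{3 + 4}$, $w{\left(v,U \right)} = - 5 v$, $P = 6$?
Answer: $-424$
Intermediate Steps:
$b{\left(B,j \right)} = \frac{1}{7}$
$l{\left(y,k \right)} = \frac{1}{7} + y$ ($l{\left(y,k \right)} = y + \frac{1}{7} = \frac{1}{7} + y$)
$- 371 l{\left(\frac{1}{-36 + 37},10 \right)} = - 371 \left(\frac{1}{7} + \frac{1}{-36 + 37}\right) = - 371 \left(\frac{1}{7} + 1^{-1}\right) = - 371 \left(\frac{1}{7} + 1\right) = \left(-371\right) \frac{8}{7} = -424$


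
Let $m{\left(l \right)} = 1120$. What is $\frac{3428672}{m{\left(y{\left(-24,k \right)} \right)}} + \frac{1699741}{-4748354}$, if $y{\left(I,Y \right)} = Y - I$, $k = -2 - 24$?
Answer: $\frac{508707646749}{166192390} \approx 3061.0$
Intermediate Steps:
$k = -26$ ($k = -2 - 24 = -26$)
$\frac{3428672}{m{\left(y{\left(-24,k \right)} \right)}} + \frac{1699741}{-4748354} = \frac{3428672}{1120} + \frac{1699741}{-4748354} = 3428672 \cdot \frac{1}{1120} + 1699741 \left(- \frac{1}{4748354}\right) = \frac{107146}{35} - \frac{1699741}{4748354} = \frac{508707646749}{166192390}$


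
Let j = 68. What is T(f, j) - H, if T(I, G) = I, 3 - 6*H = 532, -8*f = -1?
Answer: 2119/24 ≈ 88.292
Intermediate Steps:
f = ⅛ (f = -⅛*(-1) = ⅛ ≈ 0.12500)
H = -529/6 (H = ½ - ⅙*532 = ½ - 266/3 = -529/6 ≈ -88.167)
T(f, j) - H = ⅛ - 1*(-529/6) = ⅛ + 529/6 = 2119/24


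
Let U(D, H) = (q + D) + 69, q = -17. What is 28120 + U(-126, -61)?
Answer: 28046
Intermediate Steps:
U(D, H) = 52 + D (U(D, H) = (-17 + D) + 69 = 52 + D)
28120 + U(-126, -61) = 28120 + (52 - 126) = 28120 - 74 = 28046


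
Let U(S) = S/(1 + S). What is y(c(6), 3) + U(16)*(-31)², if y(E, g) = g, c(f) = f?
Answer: 15427/17 ≈ 907.47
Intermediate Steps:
y(c(6), 3) + U(16)*(-31)² = 3 + (16/(1 + 16))*(-31)² = 3 + (16/17)*961 = 3 + 15376/17 = 15427/17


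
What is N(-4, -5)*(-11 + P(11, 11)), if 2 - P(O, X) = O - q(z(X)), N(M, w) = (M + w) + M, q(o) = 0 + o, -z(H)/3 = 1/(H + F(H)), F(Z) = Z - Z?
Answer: 2899/11 ≈ 263.55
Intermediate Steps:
F(Z) = 0
z(H) = -3/H (z(H) = -3/(H + 0) = -3/H)
q(o) = o
N(M, w) = w + 2*M
P(O, X) = 2 - O - 3/X (P(O, X) = 2 - (O - (-3)/X) = 2 - (O + 3/X) = 2 + (-O - 3/X) = 2 - O - 3/X)
N(-4, -5)*(-11 + P(11, 11)) = (-5 + 2*(-4))*(-11 + (2 - 1*11 - 3/11)) = (-5 - 8)*(-11 + (2 - 11 - 3*1/11)) = -13*(-11 + (2 - 11 - 3/11)) = -13*(-11 - 102/11) = -13*(-223/11) = 2899/11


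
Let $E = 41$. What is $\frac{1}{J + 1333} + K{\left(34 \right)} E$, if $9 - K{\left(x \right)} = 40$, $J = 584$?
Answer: $- \frac{2436506}{1917} \approx -1271.0$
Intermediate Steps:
$K{\left(x \right)} = -31$ ($K{\left(x \right)} = 9 - 40 = -31$)
$\frac{1}{J + 1333} + K{\left(34 \right)} E = \frac{1}{584 + 1333} - 1271 = \frac{1}{1917} - 1271 = - \frac{2436506}{1917}$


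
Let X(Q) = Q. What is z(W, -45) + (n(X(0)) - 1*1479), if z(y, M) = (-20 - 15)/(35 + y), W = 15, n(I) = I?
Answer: -14797/10 ≈ -1479.7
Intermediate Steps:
z(y, M) = -35/(35 + y)
z(W, -45) + (n(X(0)) - 1*1479) = -35/(35 + 15) + (0 - 1*1479) = -35/50 + (0 - 1479) = -35*1/50 - 1479 = -7/10 - 1479 = -14797/10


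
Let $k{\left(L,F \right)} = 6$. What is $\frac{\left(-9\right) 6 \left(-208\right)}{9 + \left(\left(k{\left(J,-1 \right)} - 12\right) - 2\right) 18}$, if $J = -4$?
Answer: $- \frac{416}{5} \approx -83.2$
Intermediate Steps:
$\frac{\left(-9\right) 6 \left(-208\right)}{9 + \left(\left(k{\left(J,-1 \right)} - 12\right) - 2\right) 18} = \frac{\left(-9\right) 6 \left(-208\right)}{9 + \left(\left(6 - 12\right) - 2\right) 18} = \frac{\left(-54\right) \left(-208\right)}{9 + \left(-6 - 2\right) 18} = \frac{11232}{9 - 144} = \frac{11232}{-135} = 11232 \left(- \frac{1}{135}\right) = - \frac{416}{5}$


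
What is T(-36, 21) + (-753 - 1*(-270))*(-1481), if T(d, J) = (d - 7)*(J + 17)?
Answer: 713689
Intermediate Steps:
T(d, J) = (-7 + d)*(17 + J)
T(-36, 21) + (-753 - 1*(-270))*(-1481) = (-119 - 7*21 + 17*(-36) + 21*(-36)) + (-753 - 1*(-270))*(-1481) = (-119 - 147 - 612 - 756) + (-753 + 270)*(-1481) = -1634 - 483*(-1481) = -1634 + 715323 = 713689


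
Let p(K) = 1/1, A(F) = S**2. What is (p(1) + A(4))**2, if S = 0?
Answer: 1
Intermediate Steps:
A(F) = 0 (A(F) = 0**2 = 0)
p(K) = 1
(p(1) + A(4))**2 = (1 + 0)**2 = 1**2 = 1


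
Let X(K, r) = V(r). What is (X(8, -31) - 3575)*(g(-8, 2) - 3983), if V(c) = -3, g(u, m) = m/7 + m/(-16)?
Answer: 399016771/28 ≈ 1.4251e+7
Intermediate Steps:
g(u, m) = 9*m/112 (g(u, m) = m*(⅐) + m*(-1/16) = m/7 - m/16 = 9*m/112)
X(K, r) = -3
(X(8, -31) - 3575)*(g(-8, 2) - 3983) = (-3 - 3575)*((9/112)*2 - 3983) = -3578*(9/56 - 3983) = -3578*(-223039/56) = 399016771/28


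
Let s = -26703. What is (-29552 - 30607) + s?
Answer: -86862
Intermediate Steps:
(-29552 - 30607) + s = (-29552 - 30607) - 26703 = -60159 - 26703 = -86862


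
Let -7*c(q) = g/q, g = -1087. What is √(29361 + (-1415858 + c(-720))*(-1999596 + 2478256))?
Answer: I*√24397727909537/6 ≈ 8.2323e+5*I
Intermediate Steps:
c(q) = 1087/(7*q) (c(q) = -(-1087)/(7*q) = 1087/(7*q))
√(29361 + (-1415858 + c(-720))*(-1999596 + 2478256)) = √(29361 + (-1415858 + (1087/7)/(-720))*(-1999596 + 2478256)) = √(29361 + (-1415858 + (1087/7)*(-1/720))*478660) = √(29361 + (-1415858 - 1087/5040)*478660) = √(29361 - 7135925407/5040*478660) = √(29361 - 24397728966533/36) = √(-24397727909537/36) = I*√24397727909537/6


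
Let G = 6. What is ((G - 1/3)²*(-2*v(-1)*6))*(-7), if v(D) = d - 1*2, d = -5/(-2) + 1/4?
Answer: 2023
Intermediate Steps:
d = 11/4 (d = -5*(-½) + 1*(¼) = 5/2 + ¼ = 11/4 ≈ 2.7500)
v(D) = ¾ (v(D) = 11/4 - 1*2 = 11/4 - 2 = ¾)
((G - 1/3)²*(-2*v(-1)*6))*(-7) = ((6 - 1/3)²*(-2*¾*6))*(-7) = ((6 - 1*⅓)²*(-3/2*6))*(-7) = ((6 - ⅓)²*(-9))*(-7) = ((17/3)²*(-9))*(-7) = ((289/9)*(-9))*(-7) = -289*(-7) = 2023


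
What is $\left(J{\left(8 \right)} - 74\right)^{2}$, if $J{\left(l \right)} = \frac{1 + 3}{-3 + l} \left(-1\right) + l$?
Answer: $\frac{111556}{25} \approx 4462.2$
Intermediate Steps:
$J{\left(l \right)} = l - \frac{4}{-3 + l}$ ($J{\left(l \right)} = \frac{4}{-3 + l} \left(-1\right) + l = - \frac{4}{-3 + l} + l = l - \frac{4}{-3 + l}$)
$\left(J{\left(8 \right)} - 74\right)^{2} = \left(\frac{-4 + 8^{2} - 24}{-3 + 8} - 74\right)^{2} = \left(\frac{-4 + 64 - 24}{5} - 74\right)^{2} = \left(\frac{1}{5} \cdot 36 - 74\right)^{2} = \left(\frac{36}{5} - 74\right)^{2} = \left(- \frac{334}{5}\right)^{2} = \frac{111556}{25}$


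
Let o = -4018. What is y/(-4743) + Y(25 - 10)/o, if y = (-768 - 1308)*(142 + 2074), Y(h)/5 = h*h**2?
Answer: 6134811121/6352458 ≈ 965.74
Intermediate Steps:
Y(h) = 5*h**3 (Y(h) = 5*(h*h**2) = 5*h**3)
y = -4600416 (y = -2076*2216 = -4600416)
y/(-4743) + Y(25 - 10)/o = -4600416/(-4743) + (5*(25 - 10)**3)/(-4018) = -4600416*(-1/4743) + (5*15**3)*(-1/4018) = 1533472/1581 + (5*3375)*(-1/4018) = 1533472/1581 + 16875*(-1/4018) = 1533472/1581 - 16875/4018 = 6134811121/6352458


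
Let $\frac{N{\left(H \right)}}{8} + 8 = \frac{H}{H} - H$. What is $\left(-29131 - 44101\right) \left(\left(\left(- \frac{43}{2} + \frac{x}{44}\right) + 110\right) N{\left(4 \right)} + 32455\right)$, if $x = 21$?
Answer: $-1803338000$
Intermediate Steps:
$N{\left(H \right)} = -56 - 8 H$ ($N{\left(H \right)} = -64 + 8 \left(\frac{H}{H} - H\right) = -64 + 8 \left(1 - H\right) = -64 - \left(-8 + 8 H\right) = -56 - 8 H$)
$\left(-29131 - 44101\right) \left(\left(\left(- \frac{43}{2} + \frac{x}{44}\right) + 110\right) N{\left(4 \right)} + 32455\right) = \left(-29131 - 44101\right) \left(\left(\left(- \frac{43}{2} + \frac{21}{44}\right) + 110\right) \left(-56 - 32\right) + 32455\right) = - 73232 \left(\left(\left(\left(-43\right) \frac{1}{2} + 21 \cdot \frac{1}{44}\right) + 110\right) \left(-56 - 32\right) + 32455\right) = - 73232 \left(\left(\left(- \frac{43}{2} + \frac{21}{44}\right) + 110\right) \left(-88\right) + 32455\right) = - 73232 \left(\left(- \frac{925}{44} + 110\right) \left(-88\right) + 32455\right) = - 73232 \left(\frac{3915}{44} \left(-88\right) + 32455\right) = - 73232 \left(-7830 + 32455\right) = \left(-73232\right) 24625 = -1803338000$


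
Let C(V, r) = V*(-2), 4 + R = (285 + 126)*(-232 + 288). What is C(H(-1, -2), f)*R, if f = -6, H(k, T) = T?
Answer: 92048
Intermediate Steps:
R = 23012 (R = -4 + (285 + 126)*(-232 + 288) = -4 + 411*56 = -4 + 23016 = 23012)
C(V, r) = -2*V
C(H(-1, -2), f)*R = -2*(-2)*23012 = 4*23012 = 92048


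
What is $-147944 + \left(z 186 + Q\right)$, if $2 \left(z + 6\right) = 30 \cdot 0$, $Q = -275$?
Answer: $-149335$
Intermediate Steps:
$z = -6$ ($z = -6 + \frac{30 \cdot 0}{2} = -6 + \frac{1}{2} \cdot 0 = -6 + 0 = -6$)
$-147944 + \left(z 186 + Q\right) = -147944 - 1391 = -149335$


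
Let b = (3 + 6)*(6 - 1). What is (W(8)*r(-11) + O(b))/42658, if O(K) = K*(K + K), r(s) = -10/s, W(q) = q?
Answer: 22315/234619 ≈ 0.095112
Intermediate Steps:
b = 45 (b = 9*5 = 45)
O(K) = 2*K² (O(K) = K*(2*K) = 2*K²)
(W(8)*r(-11) + O(b))/42658 = (8*(-10/(-11)) + 2*45²)/42658 = (8*(-10*(-1/11)) + 2*2025)*(1/42658) = (8*(10/11) + 4050)*(1/42658) = (80/11 + 4050)*(1/42658) = (44630/11)*(1/42658) = 22315/234619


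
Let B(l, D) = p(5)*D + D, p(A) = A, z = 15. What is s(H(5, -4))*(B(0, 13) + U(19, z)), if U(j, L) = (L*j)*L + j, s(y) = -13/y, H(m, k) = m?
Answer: -56836/5 ≈ -11367.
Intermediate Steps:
B(l, D) = 6*D (B(l, D) = 5*D + D = 6*D)
U(j, L) = j + j*L² (U(j, L) = j*L² + j = j + j*L²)
s(H(5, -4))*(B(0, 13) + U(19, z)) = (-13/5)*(6*13 + 19*(1 + 15²)) = (-13*⅕)*(78 + 19*(1 + 225)) = -13*(78 + 19*226)/5 = -13*(78 + 4294)/5 = -13/5*4372 = -56836/5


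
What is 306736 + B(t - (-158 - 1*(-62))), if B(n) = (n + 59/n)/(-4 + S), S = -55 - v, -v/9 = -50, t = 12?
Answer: 16861879669/54972 ≈ 3.0674e+5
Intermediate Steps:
v = 450 (v = -9*(-50) = 450)
S = -505 (S = -55 - 1*450 = -55 - 450 = -505)
B(n) = -59/(509*n) - n/509 (B(n) = (n + 59/n)/(-4 - 505) = (n + 59/n)/(-509) = (n + 59/n)*(-1/509) = -59/(509*n) - n/509)
306736 + B(t - (-158 - 1*(-62))) = 306736 + (-59 - (12 - (-158 - 1*(-62)))²)/(509*(12 - (-158 - 1*(-62)))) = 306736 + (-59 - (12 - (-158 + 62))²)/(509*(12 - (-158 + 62))) = 306736 + (-59 - (12 - 1*(-96))²)/(509*(12 - 1*(-96))) = 306736 + (-59 - (12 + 96)²)/(509*(12 + 96)) = 306736 + (1/509)*(-59 - 1*108²)/108 = 306736 + (1/509)*(1/108)*(-59 - 1*11664) = 306736 + (1/509)*(1/108)*(-59 - 11664) = 306736 + (1/509)*(1/108)*(-11723) = 306736 - 11723/54972 = 16861879669/54972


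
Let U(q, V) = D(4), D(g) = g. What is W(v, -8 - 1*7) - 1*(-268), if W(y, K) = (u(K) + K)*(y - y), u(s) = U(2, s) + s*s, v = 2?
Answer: 268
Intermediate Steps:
U(q, V) = 4
u(s) = 4 + s² (u(s) = 4 + s*s = 4 + s²)
W(y, K) = 0 (W(y, K) = ((4 + K²) + K)*(y - y) = (4 + K + K²)*0 = 0)
W(v, -8 - 1*7) - 1*(-268) = 0 - 1*(-268) = 0 + 268 = 268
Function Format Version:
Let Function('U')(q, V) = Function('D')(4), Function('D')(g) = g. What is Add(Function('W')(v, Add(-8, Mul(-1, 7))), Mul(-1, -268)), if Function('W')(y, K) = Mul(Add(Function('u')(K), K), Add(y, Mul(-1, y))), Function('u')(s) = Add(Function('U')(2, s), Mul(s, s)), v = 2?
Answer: 268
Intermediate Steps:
Function('U')(q, V) = 4
Function('u')(s) = Add(4, Pow(s, 2)) (Function('u')(s) = Add(4, Mul(s, s)) = Add(4, Pow(s, 2)))
Function('W')(y, K) = 0 (Function('W')(y, K) = Mul(Add(Add(4, Pow(K, 2)), K), Add(y, Mul(-1, y))) = Mul(Add(4, K, Pow(K, 2)), 0) = 0)
Add(Function('W')(v, Add(-8, Mul(-1, 7))), Mul(-1, -268)) = Add(0, Mul(-1, -268)) = Add(0, 268) = 268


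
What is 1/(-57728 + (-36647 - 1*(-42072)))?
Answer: -1/52303 ≈ -1.9119e-5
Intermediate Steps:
1/(-57728 + (-36647 - 1*(-42072))) = 1/(-57728 + (-36647 + 42072)) = 1/(-57728 + 5425) = 1/(-52303) = -1/52303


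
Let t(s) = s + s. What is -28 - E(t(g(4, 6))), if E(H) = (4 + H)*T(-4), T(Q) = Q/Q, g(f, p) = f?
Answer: -40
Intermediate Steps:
t(s) = 2*s
T(Q) = 1
E(H) = 4 + H (E(H) = (4 + H)*1 = 4 + H)
-28 - E(t(g(4, 6))) = -28 - (4 + 2*4) = -28 - (4 + 8) = -28 - 1*12 = -28 - 12 = -40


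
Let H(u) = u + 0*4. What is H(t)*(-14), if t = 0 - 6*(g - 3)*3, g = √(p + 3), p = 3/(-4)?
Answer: -378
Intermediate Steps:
p = -¾ (p = 3*(-¼) = -¾ ≈ -0.75000)
g = 3/2 (g = √(-¾ + 3) = √(9/4) = 3/2 ≈ 1.5000)
t = 27 (t = 0 - 6*(3/2 - 3)*3 = 0 - 6*(-3/2*3) = 0 - 6*(-9)/2 = 0 - 1*(-27) = 0 + 27 = 27)
H(u) = u (H(u) = u + 0 = u)
H(t)*(-14) = 27*(-14) = -378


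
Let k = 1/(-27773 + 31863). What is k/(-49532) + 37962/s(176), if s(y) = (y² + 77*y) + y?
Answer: 480660320741/566024948720 ≈ 0.84919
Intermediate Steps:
k = 1/4090 ≈ 0.00024450
s(y) = y² + 78*y
k/(-49532) + 37962/s(176) = (1/4090)/(-49532) + 37962/((176*(78 + 176))) = (1/4090)*(-1/49532) + 37962/((176*254)) = -1/202585880 + 37962/44704 = -1/202585880 + 37962*(1/44704) = -1/202585880 + 18981/22352 = 480660320741/566024948720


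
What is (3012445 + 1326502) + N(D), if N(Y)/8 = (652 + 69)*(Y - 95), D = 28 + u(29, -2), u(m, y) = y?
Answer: 3940955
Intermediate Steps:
D = 26 (D = 28 - 2 = 26)
N(Y) = -547960 + 5768*Y (N(Y) = 8*((652 + 69)*(Y - 95)) = 8*(721*(-95 + Y)) = 8*(-68495 + 721*Y) = -547960 + 5768*Y)
(3012445 + 1326502) + N(D) = (3012445 + 1326502) + (-547960 + 5768*26) = 4338947 + (-547960 + 149968) = 4338947 - 397992 = 3940955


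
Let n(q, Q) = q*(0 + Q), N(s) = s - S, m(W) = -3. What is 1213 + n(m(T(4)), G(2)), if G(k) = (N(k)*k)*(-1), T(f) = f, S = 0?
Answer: 1225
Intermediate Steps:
N(s) = s (N(s) = s - 1*0 = s + 0 = s)
G(k) = -k² (G(k) = (k*k)*(-1) = k²*(-1) = -k²)
n(q, Q) = Q*q (n(q, Q) = q*Q = Q*q)
1213 + n(m(T(4)), G(2)) = 1213 - 1*2²*(-3) = 1213 - 1*4*(-3) = 1213 - 4*(-3) = 1213 + 12 = 1225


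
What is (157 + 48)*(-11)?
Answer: -2255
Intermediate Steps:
(157 + 48)*(-11) = 205*(-11) = -2255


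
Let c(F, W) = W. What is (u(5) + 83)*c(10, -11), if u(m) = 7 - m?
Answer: -935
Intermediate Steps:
(u(5) + 83)*c(10, -11) = ((7 - 1*5) + 83)*(-11) = ((7 - 5) + 83)*(-11) = (2 + 83)*(-11) = 85*(-11) = -935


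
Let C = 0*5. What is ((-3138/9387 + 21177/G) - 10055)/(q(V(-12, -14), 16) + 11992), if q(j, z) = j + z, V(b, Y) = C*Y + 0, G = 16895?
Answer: -265751752181/317398187820 ≈ -0.83728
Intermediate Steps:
C = 0
V(b, Y) = 0 (V(b, Y) = 0*Y + 0 = 0 + 0 = 0)
((-3138/9387 + 21177/G) - 10055)/(q(V(-12, -14), 16) + 11992) = ((-3138/9387 + 21177/16895) - 10055)/((0 + 16) + 11992) = ((-3138*1/9387 + 21177*(1/16895)) - 10055)/(16 + 11992) = ((-1046/3129 + 21177/16895) - 10055)/12008 = (48590663/52864455 - 10055)*(1/12008) = -531503504362/52864455*1/12008 = -265751752181/317398187820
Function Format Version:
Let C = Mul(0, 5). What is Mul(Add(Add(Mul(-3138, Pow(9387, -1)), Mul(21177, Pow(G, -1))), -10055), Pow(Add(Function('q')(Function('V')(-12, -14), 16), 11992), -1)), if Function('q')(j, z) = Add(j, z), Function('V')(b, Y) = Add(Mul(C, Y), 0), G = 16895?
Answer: Rational(-265751752181, 317398187820) ≈ -0.83728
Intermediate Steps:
C = 0
Function('V')(b, Y) = 0 (Function('V')(b, Y) = Add(Mul(0, Y), 0) = Add(0, 0) = 0)
Mul(Add(Add(Mul(-3138, Pow(9387, -1)), Mul(21177, Pow(G, -1))), -10055), Pow(Add(Function('q')(Function('V')(-12, -14), 16), 11992), -1)) = Mul(Add(Add(Mul(-3138, Pow(9387, -1)), Mul(21177, Pow(16895, -1))), -10055), Pow(Add(Add(0, 16), 11992), -1)) = Mul(Add(Add(Mul(-3138, Rational(1, 9387)), Mul(21177, Rational(1, 16895))), -10055), Pow(Add(16, 11992), -1)) = Mul(Add(Add(Rational(-1046, 3129), Rational(21177, 16895)), -10055), Pow(12008, -1)) = Mul(Add(Rational(48590663, 52864455), -10055), Rational(1, 12008)) = Mul(Rational(-531503504362, 52864455), Rational(1, 12008)) = Rational(-265751752181, 317398187820)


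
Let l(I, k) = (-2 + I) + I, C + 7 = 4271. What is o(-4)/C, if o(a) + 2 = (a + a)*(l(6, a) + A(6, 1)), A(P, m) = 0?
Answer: -1/52 ≈ -0.019231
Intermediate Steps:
C = 4264 (C = -7 + 4271 = 4264)
l(I, k) = -2 + 2*I
o(a) = -2 + 20*a (o(a) = -2 + (a + a)*((-2 + 2*6) + 0) = -2 + (2*a)*((-2 + 12) + 0) = -2 + (2*a)*(10 + 0) = -2 + (2*a)*10 = -2 + 20*a)
o(-4)/C = (-2 + 20*(-4))/4264 = (-2 - 80)*(1/4264) = -82*1/4264 = -1/52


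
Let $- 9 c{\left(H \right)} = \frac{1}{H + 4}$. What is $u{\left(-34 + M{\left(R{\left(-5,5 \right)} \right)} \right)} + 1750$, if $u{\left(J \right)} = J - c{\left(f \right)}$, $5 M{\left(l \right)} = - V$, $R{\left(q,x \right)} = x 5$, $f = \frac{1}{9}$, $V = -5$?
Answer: $\frac{63530}{37} \approx 1717.0$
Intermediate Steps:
$f = \frac{1}{9} \approx 0.11111$
$R{\left(q,x \right)} = 5 x$
$c{\left(H \right)} = - \frac{1}{9 \left(4 + H\right)}$ ($c{\left(H \right)} = - \frac{1}{9 \left(H + 4\right)} = - \frac{1}{9 \left(4 + H\right)}$)
$M{\left(l \right)} = 1$ ($M{\left(l \right)} = \frac{\left(-1\right) \left(-5\right)}{5} = \frac{1}{5} \cdot 5 = 1$)
$u{\left(J \right)} = \frac{1}{37} + J$ ($u{\left(J \right)} = J - - \frac{1}{36 + 9 \cdot \frac{1}{9}} = J - - \frac{1}{36 + 1} = J - - \frac{1}{37} = J + \frac{1}{37} = \frac{1}{37} + J$)
$u{\left(-34 + M{\left(R{\left(-5,5 \right)} \right)} \right)} + 1750 = \left(\frac{1}{37} + \left(-34 + 1\right)\right) + 1750 = \left(\frac{1}{37} - 33\right) + 1750 = - \frac{1220}{37} + 1750 = \frac{63530}{37}$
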